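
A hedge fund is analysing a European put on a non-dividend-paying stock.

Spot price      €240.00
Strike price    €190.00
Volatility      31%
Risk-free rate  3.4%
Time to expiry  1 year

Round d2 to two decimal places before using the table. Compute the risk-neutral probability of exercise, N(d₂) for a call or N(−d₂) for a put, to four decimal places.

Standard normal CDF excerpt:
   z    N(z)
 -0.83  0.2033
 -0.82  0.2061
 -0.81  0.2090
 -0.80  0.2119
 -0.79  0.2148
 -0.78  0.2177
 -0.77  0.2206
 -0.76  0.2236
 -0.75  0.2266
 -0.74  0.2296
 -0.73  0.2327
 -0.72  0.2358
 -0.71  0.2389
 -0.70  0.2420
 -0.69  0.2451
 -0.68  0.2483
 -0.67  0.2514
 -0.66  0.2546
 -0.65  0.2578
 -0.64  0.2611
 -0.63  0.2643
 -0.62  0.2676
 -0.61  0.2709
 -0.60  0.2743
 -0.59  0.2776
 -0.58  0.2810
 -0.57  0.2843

0.2389

σ√T = 0.31·√1 = 0.3100
ln(S/K) + (r + σ²/2)T = ln(240/190) + (0.034 + 0.31²/2)·1 = 0.2336 + 0.0821 = 0.3157
d₁ = 0.3157 / 0.3100 = 1.0183 ≈ 1.02
d₂ = d₁ − σ√T = 1.0183 − 0.3100 = 0.7083 ≈ 0.71
Pr(exercise) under Q = N(−d₂) = N(-0.71) = 0.2389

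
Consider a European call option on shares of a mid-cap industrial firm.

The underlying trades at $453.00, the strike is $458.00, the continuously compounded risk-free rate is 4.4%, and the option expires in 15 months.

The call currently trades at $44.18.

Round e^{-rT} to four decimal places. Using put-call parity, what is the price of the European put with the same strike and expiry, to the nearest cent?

$24.68

exp(−rT) = exp(−0.044·1.25) = 0.9465
Put-call parity: C − P = S − K·e^(−rT) = 453 − 458·0.9465 = 453 − 433.4970 = 19.5030
P = C − (C − P) = 44.18 − (19.5030) = 24.6770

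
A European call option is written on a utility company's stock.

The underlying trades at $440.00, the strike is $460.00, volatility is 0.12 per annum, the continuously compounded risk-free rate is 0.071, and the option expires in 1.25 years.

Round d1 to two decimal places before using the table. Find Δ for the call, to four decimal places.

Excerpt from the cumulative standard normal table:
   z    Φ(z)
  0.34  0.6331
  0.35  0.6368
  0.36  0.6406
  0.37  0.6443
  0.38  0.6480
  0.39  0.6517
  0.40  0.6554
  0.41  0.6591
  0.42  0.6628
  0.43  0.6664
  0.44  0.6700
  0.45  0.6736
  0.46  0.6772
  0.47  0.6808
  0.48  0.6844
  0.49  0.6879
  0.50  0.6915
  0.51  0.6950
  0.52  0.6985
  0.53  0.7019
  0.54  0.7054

T = 1.25;  σ√T = 0.1342
d₁ = [ln(440/460) + (0.071 + ½·0.12²)·1.25] / (σ√T) = (-0.0445 + 0.0977) / 0.1342 = 0.3973 which rounds to 0.40
N(d₁) = N(0.40) = 0.6554
Δ_call = N(d₁) = 0.6554

0.6554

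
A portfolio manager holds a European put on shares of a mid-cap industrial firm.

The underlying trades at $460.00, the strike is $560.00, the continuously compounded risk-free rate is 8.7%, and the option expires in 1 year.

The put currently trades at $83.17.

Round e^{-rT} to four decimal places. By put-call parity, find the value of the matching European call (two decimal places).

$29.82

e^(−rT) = e^(−0.087·1) = 0.9167
Put-call parity: C − P = S − K·e^(−rT) = 460 − 560·0.9167 = 460 − 513.3520 = -53.3520
C = P + (C − P) = 83.17 + (-53.3520) = 29.8180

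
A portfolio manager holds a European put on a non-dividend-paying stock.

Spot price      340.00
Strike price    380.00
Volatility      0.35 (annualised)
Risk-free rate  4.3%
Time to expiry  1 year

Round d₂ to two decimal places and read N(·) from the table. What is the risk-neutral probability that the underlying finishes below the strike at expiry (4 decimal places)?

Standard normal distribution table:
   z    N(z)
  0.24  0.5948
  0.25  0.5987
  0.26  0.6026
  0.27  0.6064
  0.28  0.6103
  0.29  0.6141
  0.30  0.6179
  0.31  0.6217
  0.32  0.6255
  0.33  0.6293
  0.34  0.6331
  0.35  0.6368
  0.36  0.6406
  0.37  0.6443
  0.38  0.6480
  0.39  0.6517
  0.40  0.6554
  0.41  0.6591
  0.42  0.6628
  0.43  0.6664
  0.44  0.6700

σ√T = 0.35 × 1.0000 = 0.3500
d₁ = [ln(340/380) + (0.043 + 0.35²/2)·1] / 0.3500 = [-0.1112 + 0.1042] / 0.3500 = -0.0199 which rounds to -0.02
d₂ = d₁ − σ√T = -0.0199 − 0.3500 = -0.3699 which rounds to -0.37
Risk-neutral Pr[S_T < K] = N(−d₂) = N(0.37) = 0.6443

0.6443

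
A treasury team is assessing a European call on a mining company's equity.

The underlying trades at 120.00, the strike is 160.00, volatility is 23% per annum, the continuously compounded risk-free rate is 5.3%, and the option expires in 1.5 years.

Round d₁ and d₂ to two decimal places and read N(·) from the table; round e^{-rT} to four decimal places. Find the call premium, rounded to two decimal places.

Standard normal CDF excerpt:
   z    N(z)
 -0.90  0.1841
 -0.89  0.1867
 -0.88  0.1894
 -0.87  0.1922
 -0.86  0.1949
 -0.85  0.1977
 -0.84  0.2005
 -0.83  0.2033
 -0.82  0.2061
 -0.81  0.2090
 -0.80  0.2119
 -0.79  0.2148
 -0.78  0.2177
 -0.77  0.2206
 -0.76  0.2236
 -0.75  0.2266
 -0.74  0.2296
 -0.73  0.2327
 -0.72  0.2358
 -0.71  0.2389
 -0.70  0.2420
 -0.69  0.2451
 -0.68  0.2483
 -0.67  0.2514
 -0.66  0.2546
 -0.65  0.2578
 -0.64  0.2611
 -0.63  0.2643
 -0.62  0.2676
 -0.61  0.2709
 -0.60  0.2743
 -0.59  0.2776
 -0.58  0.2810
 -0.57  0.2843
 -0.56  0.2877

σ√T = 0.23·√1.5 = 0.2817
d₁ = [ln(120/160) + (0.053 + 0.23²/2)·1.5] / 0.2817 = [-0.2877 + 0.1192] / 0.2817 = -0.5982 which rounds to -0.60
d₂ = d₁ − σ√T = -0.5982 − 0.2817 = -0.8799 which rounds to -0.88
e^(−rT) = e^(−0.053·1.5) = 0.9236
N(d₁) = N(-0.60) = 0.2743;  N(d₂) = N(-0.88) = 0.1894
C = 120·0.2743 − 160·0.9236·0.1894 = 32.9160 − 27.9888 = 4.9272

4.93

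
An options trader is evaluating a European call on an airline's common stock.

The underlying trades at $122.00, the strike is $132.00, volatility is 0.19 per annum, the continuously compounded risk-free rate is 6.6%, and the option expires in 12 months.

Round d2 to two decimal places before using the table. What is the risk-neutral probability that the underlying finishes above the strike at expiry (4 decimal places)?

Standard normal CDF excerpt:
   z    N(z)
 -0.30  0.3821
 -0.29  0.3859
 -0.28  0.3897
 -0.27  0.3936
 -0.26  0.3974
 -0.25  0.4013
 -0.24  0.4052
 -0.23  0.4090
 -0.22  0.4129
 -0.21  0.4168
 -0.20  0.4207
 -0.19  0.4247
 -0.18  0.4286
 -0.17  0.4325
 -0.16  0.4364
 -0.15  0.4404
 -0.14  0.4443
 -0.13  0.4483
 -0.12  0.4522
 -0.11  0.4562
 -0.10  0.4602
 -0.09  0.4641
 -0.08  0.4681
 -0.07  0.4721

σ√T = 0.19 × 1.0000 = 0.1900
d₁ = [ln(122/132) + (0.066 + 0.19²/2)·1] / 0.1900 = [-0.0788 + 0.0840] / 0.1900 = 0.0277 → 0.03
d₂ = d₁ − σ√T = 0.0277 − 0.1900 = -0.1623 → -0.16
Risk-neutral Pr[S_T > K] = N(d₂) = N(-0.16) = 0.4364

0.4364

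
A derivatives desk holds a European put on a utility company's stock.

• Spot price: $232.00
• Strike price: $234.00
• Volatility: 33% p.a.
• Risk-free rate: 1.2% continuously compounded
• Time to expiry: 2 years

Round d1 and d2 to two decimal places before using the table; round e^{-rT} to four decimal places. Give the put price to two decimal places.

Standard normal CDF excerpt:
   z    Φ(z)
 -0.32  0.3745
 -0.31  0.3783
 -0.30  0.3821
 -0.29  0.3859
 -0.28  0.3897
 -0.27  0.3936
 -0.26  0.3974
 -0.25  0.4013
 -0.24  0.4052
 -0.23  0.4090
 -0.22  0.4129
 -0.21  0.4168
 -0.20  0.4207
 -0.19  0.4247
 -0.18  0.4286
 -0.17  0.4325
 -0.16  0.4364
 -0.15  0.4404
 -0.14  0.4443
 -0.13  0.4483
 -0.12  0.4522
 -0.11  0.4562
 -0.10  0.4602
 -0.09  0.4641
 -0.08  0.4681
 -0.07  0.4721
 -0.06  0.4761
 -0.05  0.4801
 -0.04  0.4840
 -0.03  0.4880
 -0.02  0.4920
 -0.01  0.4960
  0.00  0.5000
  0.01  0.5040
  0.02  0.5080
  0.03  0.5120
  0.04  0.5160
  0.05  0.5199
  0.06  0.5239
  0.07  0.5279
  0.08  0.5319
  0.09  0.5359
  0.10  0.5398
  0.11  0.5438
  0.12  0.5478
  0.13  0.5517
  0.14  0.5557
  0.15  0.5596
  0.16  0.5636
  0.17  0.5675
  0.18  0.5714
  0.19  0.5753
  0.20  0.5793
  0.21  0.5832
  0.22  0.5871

T = 2;  σ√T = 0.4667
d₁ = [ln(232/234) + (0.012 + 0.33²/2)·2] / 0.4667 = [-0.0086 + 0.1329] / 0.4667 = 0.2664 which rounds to 0.27
d₂ = d₁ − σ√T = 0.2664 − 0.4667 = -0.2003 which rounds to -0.20
exp(−rT) = exp(−0.012·2) = 0.9763
P = 234·0.9763·N(0.20) − 232·N(-0.27) = 234·0.9763·0.5793 − 232·0.3936 = 132.3435 − 91.3152 = 41.0283

$41.03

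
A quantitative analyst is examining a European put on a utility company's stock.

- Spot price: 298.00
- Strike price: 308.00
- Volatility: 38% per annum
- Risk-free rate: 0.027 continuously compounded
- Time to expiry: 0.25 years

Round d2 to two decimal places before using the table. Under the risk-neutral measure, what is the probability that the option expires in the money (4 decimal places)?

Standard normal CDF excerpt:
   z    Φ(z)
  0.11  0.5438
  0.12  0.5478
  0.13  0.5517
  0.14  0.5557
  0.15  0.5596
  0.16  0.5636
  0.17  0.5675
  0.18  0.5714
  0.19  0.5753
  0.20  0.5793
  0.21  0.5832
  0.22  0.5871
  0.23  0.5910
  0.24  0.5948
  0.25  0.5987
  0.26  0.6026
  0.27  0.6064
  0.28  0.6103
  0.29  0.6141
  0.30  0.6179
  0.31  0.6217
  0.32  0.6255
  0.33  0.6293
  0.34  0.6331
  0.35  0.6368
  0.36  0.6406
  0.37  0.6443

0.5910

T = 0.25;  σ√T = 0.1900
d₁ = [ln(298/308) + (0.027 + 0.38²/2)·0.25] / 0.1900 = [-0.0330 + 0.0248] / 0.1900 = -0.0432 ≈ -0.04
d₂ = d₁ − σ√T = -0.0432 − 0.1900 = -0.2332 ≈ -0.23
Risk-neutral Pr[S_T < K] = N(−d₂) = N(0.23) = 0.5910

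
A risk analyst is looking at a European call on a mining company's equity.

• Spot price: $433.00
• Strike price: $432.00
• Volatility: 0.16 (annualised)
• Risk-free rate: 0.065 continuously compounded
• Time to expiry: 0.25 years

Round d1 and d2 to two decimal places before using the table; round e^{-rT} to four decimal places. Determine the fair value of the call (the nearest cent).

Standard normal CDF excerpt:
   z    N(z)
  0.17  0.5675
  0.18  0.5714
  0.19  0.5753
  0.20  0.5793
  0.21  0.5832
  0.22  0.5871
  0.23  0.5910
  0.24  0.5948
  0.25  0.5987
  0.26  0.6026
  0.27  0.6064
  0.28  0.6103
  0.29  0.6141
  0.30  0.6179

$18.04

T = 0.25;  σ√T = 0.0800
d₁ = [ln(433/432) + (0.065 + 0.16²/2)·0.25] / 0.0800 = [0.0023 + 0.0195] / 0.0800 = 0.2720 which rounds to 0.27
d₂ = d₁ − σ√T = 0.2720 − 0.0800 = 0.1920 which rounds to 0.19
exp(−rT) = exp(−0.065·0.25) = 0.9839
N(d₁) = N(0.27) = 0.6064;  N(d₂) = N(0.19) = 0.5753
C = 433·0.6064 − 432·0.9839·0.5753 = 262.5712 − 244.5283 = 18.0429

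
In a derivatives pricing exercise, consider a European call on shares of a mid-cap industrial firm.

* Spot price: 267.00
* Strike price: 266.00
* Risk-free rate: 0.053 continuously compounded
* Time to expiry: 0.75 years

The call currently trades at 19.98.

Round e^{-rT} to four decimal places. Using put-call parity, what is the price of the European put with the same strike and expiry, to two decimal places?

exp(−rT) = exp(−0.053·0.75) = 0.9610
Put-call parity: C − P = S − K·e^(−rT) = 267 − 266·0.9610 = 267 − 255.6260 = 11.3740
P = C − (C − P) = 19.98 − (11.3740) = 8.6060

8.61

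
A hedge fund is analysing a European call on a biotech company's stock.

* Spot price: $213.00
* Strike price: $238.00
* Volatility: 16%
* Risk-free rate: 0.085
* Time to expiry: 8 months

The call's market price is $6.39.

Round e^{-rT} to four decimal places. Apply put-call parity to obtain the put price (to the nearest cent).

$18.28

e^(−rT) = e^(−0.085·0.6667) = 0.9449
Put-call parity: C − P = S − K·e^(−rT) = 213 − 238·0.9449 = 213 − 224.8862 = -11.8862
P = C − (C − P) = 6.39 − (-11.8862) = 18.2762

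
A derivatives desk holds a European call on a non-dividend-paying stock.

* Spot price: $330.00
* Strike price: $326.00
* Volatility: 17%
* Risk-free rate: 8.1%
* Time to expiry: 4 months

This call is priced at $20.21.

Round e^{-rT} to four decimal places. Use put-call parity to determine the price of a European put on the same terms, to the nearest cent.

e^(−rT) = e^(−0.081·0.3333) = 0.9734
Put-call parity: C − P = S − K·e^(−rT) = 330 − 326·0.9734 = 330 − 317.3284 = 12.6716
P = C − (C − P) = 20.21 − (12.6716) = 7.5384

$7.54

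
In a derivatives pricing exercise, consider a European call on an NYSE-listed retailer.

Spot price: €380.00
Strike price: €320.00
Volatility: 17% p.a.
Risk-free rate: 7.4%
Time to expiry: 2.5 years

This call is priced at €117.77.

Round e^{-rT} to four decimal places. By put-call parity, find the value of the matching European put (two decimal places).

€3.72

e^(−rT) = e^(−0.074·2.5) = 0.8311
Put-call parity: C − P = S − K·e^(−rT) = 380 − 320·0.8311 = 380 − 265.9520 = 114.0480
P = C − (C − P) = 117.77 − (114.0480) = 3.7220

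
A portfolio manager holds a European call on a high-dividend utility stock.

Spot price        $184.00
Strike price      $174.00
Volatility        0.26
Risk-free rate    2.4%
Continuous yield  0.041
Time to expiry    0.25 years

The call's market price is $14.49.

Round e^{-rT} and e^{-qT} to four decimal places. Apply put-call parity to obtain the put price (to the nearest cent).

exp(−qT) = exp(−0.041·0.25) = 0.9898;  exp(−rT) = exp(−0.024·0.25) = 0.9940
Put-call parity: C − P = S·e^(−qT) − K·e^(−rT) = 184·0.9898 − 174·0.9940 = 182.1232 − 172.9560 = 9.1672
P = C − (C − P) = 14.49 − (9.1672) = 5.3228

$5.32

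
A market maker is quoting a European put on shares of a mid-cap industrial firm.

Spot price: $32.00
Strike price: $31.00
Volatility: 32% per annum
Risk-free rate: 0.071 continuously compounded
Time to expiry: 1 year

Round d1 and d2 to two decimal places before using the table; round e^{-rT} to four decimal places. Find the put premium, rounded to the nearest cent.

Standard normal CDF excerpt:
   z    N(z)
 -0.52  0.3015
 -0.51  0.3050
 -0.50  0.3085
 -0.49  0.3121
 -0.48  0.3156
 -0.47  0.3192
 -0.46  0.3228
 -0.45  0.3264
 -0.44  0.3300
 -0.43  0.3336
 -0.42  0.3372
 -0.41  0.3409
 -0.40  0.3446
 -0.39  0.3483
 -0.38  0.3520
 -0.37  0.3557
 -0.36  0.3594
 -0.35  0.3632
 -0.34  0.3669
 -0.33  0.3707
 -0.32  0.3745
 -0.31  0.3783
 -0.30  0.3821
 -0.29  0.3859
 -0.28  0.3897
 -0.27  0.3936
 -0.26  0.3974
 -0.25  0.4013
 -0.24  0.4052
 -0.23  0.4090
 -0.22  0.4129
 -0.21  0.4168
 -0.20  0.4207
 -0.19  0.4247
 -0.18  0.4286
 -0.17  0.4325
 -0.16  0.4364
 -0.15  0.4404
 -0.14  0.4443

$2.50

σ√T = 0.32 × 1.0000 = 0.3200
d₁ = [ln(32/31) + (0.071 + ½·0.32²)·1] / (σ√T) = (0.0317 + 0.1222) / 0.3200 = 0.4811 ⇒ 0.48
d₂ = 0.4811 − 0.3200 = 0.1611 ⇒ 0.16
exp(−rT) = exp(−0.071·1) = 0.9315
N(−d₂) = N(-0.16) = 0.4364;  N(−d₁) = N(-0.48) = 0.3156
P = 31·0.9315·0.4364 − 32·0.3156 = 12.6017 − 10.0992 = 2.5025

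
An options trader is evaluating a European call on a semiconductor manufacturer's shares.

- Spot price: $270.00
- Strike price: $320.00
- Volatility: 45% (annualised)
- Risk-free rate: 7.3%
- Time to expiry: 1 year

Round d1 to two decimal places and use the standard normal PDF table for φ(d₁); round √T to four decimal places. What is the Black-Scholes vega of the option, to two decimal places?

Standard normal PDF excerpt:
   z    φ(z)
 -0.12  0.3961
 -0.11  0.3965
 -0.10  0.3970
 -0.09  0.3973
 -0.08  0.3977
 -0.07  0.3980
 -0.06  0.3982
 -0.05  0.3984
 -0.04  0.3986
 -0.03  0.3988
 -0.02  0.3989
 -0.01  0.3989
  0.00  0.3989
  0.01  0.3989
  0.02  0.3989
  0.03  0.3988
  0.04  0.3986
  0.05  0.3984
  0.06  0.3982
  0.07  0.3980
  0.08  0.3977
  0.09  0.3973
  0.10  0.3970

σ√T = 0.45 × 1.0000 = 0.4500
ln(S/K) + (r + σ²/2)T = ln(270/320) + (0.073 + 0.45²/2)·1 = -0.1699 + 0.1743 = 0.0044
d₁ = 0.0044 / 0.4500 = 0.0097 which rounds to 0.01
√T = √1 = 1.0000
φ(d₁) = φ(0.01) = 0.3989
vega = S·φ(d₁)·√T = 270·0.3989·1.0000 = 107.7030

107.70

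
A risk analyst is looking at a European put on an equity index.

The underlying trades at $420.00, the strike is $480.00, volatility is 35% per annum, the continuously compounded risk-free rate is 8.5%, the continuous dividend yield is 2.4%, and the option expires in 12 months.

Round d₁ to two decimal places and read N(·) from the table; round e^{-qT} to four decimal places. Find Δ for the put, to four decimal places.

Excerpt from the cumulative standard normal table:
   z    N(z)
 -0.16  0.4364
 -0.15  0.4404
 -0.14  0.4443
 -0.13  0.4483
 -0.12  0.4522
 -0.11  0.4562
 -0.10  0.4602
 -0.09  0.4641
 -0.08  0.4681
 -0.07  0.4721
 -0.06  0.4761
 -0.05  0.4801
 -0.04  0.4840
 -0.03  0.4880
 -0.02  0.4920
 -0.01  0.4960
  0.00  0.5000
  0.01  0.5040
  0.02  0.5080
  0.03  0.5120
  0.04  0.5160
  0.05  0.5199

σ√T = 0.35·√1 = 0.3500
d₁ = [ln(420/480) + (0.085 − 0.024 + 0.35²/2)·1] / 0.3500 = [-0.1335 + 0.1222] / 0.3500 = -0.0322 → -0.03
N(d₁) = N(-0.03) = 0.4880
Δ_put = e^(−qT)·(N(d₁) − 1) = 0.9763·(0.4880 − 1) = -0.4999

-0.4999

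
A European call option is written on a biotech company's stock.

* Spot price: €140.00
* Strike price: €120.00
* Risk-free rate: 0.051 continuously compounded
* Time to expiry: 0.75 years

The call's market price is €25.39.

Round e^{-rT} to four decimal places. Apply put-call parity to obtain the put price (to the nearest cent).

exp(−rT) = exp(−0.051·0.75) = 0.9625
Put-call parity: C − P = S − K·e^(−rT) = 140 − 120·0.9625 = 140 − 115.5000 = 24.5000
P = C − (C − P) = 25.39 − (24.5000) = 0.8900

€0.89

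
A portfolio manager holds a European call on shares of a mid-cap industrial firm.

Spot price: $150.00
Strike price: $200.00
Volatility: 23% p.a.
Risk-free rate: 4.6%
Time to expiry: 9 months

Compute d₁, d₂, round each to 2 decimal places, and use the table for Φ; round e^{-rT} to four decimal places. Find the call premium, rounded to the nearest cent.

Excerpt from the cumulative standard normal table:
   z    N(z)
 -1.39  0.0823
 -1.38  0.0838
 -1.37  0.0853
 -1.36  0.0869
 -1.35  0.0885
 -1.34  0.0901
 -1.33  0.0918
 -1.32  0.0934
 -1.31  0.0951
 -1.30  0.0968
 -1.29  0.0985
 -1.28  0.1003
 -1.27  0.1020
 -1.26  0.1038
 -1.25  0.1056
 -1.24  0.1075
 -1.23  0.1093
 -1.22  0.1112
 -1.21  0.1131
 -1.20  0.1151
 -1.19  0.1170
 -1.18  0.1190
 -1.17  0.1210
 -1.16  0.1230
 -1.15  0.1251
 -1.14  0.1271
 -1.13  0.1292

$1.67

σ√T = 0.23·√0.75 = 0.1992
d₁ = [ln(150/200) + (0.046 + ½·0.23²)·0.75] / (σ√T) = (-0.2877 + 0.0543) / 0.1992 = -1.1715 → -1.17
d₂ = -1.1715 − 0.1992 = -1.3707 → -1.37
e^(−rT) = e^(−0.046·0.75) = 0.9661
N(d₁) = N(-1.17) = 0.1210;  N(d₂) = N(-1.37) = 0.0853
C = 150·0.1210 − 200·0.9661·0.0853 = 18.1500 − 16.4817 = 1.6683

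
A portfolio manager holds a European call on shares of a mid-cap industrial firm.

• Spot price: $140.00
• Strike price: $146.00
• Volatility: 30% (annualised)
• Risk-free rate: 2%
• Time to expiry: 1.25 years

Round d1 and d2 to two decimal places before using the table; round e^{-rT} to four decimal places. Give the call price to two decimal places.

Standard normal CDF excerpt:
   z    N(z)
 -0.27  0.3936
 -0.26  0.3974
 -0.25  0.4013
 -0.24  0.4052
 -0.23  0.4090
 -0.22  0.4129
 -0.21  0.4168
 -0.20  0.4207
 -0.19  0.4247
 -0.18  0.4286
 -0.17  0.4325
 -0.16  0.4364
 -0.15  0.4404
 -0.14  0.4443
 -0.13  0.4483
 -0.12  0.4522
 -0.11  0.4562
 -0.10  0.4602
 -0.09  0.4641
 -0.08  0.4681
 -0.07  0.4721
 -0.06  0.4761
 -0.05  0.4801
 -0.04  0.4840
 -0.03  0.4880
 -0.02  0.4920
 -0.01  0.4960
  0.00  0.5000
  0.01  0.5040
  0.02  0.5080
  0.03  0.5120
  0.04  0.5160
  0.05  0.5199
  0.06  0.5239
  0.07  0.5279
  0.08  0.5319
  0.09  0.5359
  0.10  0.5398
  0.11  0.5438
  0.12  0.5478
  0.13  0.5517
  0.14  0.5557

$17.90

σ√T = 0.3·√1.25 = 0.3354
d₁ = [ln(140/146) + (0.02 + ½·0.3²)·1.25] / (σ√T) = (-0.0420 + 0.0813) / 0.3354 = 0.1171 which rounds to 0.12
d₂ = 0.1171 − 0.3354 = -0.2183 which rounds to -0.22
exp(−rT) = exp(−0.02·1.25) = 0.9753
C = 140·N(0.12) − 146·0.9753·N(-0.22) = 140·0.5478 − 146·0.9753·0.4129 = 76.6920 − 58.7944 = 17.8976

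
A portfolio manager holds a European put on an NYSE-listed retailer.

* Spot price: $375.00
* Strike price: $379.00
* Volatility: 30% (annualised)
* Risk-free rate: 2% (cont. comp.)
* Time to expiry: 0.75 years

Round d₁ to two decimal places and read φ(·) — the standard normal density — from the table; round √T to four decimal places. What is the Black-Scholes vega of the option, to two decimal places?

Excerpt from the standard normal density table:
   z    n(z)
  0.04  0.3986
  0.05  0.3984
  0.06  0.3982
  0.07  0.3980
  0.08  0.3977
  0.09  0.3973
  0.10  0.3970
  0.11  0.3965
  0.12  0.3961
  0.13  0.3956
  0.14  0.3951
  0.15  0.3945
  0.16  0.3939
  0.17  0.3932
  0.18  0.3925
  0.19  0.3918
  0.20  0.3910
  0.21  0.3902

σ√T = 0.3 × 0.8660 = 0.2598
d₁ = [ln(375/379) + (0.02 + ½·0.3²)·0.75] / (σ√T) = (-0.0106 + 0.0488) / 0.2598 = 0.1468 ⇒ 0.15
√T = √0.75 = 0.8660
φ(d₁) = φ(0.15) = 0.3945
vega = S·φ(d₁)·√T = 375·0.3945·0.8660 = 128.1139

128.11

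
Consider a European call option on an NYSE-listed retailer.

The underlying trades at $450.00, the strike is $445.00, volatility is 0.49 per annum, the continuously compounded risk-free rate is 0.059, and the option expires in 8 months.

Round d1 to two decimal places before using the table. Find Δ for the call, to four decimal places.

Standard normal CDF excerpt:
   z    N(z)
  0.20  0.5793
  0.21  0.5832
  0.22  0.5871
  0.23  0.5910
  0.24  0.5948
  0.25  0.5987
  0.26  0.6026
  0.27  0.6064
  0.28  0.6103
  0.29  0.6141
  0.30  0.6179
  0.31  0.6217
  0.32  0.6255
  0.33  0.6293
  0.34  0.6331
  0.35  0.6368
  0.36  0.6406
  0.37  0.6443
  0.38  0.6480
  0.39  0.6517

0.6293

σ√T = 0.49·√0.6667 = 0.4001
d₁ = [ln(450/445) + (0.059 + 0.49²/2)·0.6667] / 0.4001 = [0.0112 + 0.1194] / 0.4001 = 0.3263 → 0.33
N(d₁) = N(0.33) = 0.6293
Δ_call = N(d₁) = 0.6293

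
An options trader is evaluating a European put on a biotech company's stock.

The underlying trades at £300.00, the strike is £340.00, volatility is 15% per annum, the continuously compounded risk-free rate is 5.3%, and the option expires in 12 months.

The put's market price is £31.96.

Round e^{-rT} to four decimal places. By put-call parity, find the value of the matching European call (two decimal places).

£9.50

exp(−rT) = exp(−0.053·1) = 0.9484
Put-call parity: C − P = S − K·e^(−rT) = 300 − 340·0.9484 = 300 − 322.4560 = -22.4560
C = P + (C − P) = 31.96 + (-22.4560) = 9.5040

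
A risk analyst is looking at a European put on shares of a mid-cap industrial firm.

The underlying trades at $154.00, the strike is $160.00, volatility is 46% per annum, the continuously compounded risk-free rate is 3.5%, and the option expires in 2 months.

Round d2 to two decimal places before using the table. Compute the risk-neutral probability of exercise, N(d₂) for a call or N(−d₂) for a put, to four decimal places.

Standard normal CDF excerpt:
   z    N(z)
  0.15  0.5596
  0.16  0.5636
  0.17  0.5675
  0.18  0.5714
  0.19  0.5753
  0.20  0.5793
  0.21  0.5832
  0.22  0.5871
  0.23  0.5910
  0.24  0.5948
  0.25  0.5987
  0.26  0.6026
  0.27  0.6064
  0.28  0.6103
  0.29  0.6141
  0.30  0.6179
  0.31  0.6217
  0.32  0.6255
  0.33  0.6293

0.6064

T = 0.1667;  σ√T = 0.1878
d₁ = [ln(154/160) + (0.035 + 0.46²/2)·0.1667] / 0.1878 = [-0.0382 + 0.0235] / 0.1878 = -0.0786 ≈ -0.08
d₂ = d₁ − σ√T = -0.0786 − 0.1878 = -0.2664 ≈ -0.27
Risk-neutral Pr[S_T < K] = N(−d₂) = N(0.27) = 0.6064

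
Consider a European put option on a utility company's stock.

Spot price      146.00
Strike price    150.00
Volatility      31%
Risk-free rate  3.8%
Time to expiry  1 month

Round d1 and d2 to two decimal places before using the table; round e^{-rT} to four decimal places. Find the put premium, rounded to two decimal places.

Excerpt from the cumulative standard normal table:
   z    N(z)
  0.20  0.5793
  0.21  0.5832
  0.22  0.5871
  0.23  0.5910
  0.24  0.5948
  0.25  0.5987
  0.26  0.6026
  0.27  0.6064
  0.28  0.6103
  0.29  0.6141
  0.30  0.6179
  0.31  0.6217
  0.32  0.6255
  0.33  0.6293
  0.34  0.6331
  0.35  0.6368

7.24

T = 0.08333;  σ√T = 0.0895
d₁ = [ln(146/150) + (0.038 + 0.31²/2)·0.08333] / 0.0895 = [-0.0270 + 0.0072] / 0.0895 = -0.2219 ⇒ -0.22
d₂ = d₁ − σ√T = -0.2219 − 0.0895 = -0.3114 ⇒ -0.31
exp(−rT) = exp(−0.038·0.08333) = 0.9968
N(−d₂) = N(0.31) = 0.6217;  N(−d₁) = N(0.22) = 0.5871
P = 150·0.9968·0.6217 − 146·0.5871 = 92.9566 − 85.7166 = 7.2400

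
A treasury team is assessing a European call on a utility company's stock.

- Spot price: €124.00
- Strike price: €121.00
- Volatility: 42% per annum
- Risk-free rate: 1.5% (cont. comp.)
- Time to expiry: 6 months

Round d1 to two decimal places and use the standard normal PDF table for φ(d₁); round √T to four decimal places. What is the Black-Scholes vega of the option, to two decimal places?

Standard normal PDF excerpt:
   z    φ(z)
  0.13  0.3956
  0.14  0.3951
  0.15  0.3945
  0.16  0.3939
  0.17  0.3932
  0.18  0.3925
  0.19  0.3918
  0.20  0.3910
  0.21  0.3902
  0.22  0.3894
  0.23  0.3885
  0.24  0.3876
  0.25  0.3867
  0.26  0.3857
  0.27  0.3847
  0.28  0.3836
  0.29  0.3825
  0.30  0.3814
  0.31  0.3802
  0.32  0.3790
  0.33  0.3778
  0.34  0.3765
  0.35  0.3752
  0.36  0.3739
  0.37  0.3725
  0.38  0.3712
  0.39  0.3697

σ√T = 0.42·√0.5 = 0.2970
d₁ = [ln(124/121) + (0.015 + 0.42²/2)·0.5] / 0.2970 = [0.0245 + 0.0516] / 0.2970 = 0.2562 which rounds to 0.26
√T = √0.5 = 0.7071
φ(d₁) = φ(0.26) = 0.3857
vega = S·φ(d₁)·√T = 124·0.3857·0.7071 = 33.8183

33.82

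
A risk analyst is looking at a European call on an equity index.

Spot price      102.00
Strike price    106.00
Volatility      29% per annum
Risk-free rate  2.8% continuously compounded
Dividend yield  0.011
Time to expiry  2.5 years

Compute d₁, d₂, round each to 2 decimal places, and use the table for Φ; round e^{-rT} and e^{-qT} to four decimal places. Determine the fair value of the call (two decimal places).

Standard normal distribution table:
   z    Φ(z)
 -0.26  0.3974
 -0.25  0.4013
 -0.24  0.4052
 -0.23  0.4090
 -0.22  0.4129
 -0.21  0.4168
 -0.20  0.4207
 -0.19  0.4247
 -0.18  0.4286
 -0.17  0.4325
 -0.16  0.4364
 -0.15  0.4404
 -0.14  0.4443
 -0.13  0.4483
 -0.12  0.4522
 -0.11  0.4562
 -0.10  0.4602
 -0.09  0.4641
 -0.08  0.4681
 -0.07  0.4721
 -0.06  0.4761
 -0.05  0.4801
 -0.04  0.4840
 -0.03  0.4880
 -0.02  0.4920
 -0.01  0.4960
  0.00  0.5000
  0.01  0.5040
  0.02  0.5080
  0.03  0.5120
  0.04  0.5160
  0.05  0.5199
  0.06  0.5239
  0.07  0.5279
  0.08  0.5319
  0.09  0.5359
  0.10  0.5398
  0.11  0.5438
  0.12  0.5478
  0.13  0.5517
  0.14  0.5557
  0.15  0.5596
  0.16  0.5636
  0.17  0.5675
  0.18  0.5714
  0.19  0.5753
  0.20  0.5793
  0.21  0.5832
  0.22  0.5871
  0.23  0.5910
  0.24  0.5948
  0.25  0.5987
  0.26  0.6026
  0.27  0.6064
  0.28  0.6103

18.22

σ√T = 0.29·√2.5 = 0.4585
d₁ = [ln(102/106) + (0.028 − 0.011 + 0.29²/2)·2.5] / 0.4585 = [-0.0385 + 0.1476] / 0.4585 = 0.2381 ≈ 0.24
d₂ = d₁ − σ√T = 0.2381 − 0.4585 = -0.2205 ≈ -0.22
exp(−qT) = exp(−0.011·2.5) = 0.9729;  exp(−rT) = exp(−0.028·2.5) = 0.9324
N(d₁) = N(0.24) = 0.5948;  N(d₂) = N(-0.22) = 0.4129
C = 102·0.9729·0.5948 − 106·0.9324·0.4129 = 59.0255 − 40.8087 = 18.2167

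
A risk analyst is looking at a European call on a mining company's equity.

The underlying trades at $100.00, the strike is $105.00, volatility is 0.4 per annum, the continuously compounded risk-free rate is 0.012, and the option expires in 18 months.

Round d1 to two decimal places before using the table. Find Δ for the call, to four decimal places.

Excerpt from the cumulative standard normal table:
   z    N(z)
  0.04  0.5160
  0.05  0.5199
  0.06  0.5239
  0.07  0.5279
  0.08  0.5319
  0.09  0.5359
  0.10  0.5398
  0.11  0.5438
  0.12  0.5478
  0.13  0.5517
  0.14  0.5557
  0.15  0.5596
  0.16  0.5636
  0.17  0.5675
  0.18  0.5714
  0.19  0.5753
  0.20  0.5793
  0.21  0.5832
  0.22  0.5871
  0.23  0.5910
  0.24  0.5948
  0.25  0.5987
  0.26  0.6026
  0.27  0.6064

0.5714

T = 1.5;  σ√T = 0.4899
d₁ = [ln(100/105) + (0.012 + ½·0.4²)·1.5] / (σ√T) = (-0.0488 + 0.1380) / 0.4899 = 0.1821 ⇒ 0.18
N(d₁) = N(0.18) = 0.5714
Δ_call = N(d₁) = 0.5714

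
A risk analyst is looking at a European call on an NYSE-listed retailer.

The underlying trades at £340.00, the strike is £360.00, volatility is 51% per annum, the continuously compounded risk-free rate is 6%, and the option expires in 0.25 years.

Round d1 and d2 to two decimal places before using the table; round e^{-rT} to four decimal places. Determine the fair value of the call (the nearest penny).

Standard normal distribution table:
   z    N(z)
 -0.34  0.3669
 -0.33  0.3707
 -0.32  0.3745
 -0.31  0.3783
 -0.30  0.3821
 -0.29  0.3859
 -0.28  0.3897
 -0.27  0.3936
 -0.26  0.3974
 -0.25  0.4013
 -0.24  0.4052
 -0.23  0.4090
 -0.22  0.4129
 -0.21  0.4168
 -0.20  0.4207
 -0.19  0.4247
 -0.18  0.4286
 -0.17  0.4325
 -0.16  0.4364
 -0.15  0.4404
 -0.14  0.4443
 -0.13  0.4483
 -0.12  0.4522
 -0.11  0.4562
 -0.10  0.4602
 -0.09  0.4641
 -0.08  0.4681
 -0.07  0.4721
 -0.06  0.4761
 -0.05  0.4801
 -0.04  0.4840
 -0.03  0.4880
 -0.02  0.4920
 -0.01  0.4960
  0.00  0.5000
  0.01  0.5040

σ√T = 0.51 × 0.5000 = 0.2550
ln(S/K) + (r + σ²/2)T = ln(340/360) + (0.06 + 0.51²/2)·0.25 = -0.0572 + 0.0475 = -0.0096
d₁ = -0.0096 / 0.2550 = -0.0378 ⇒ -0.04
d₂ = d₁ − σ√T = -0.0378 − 0.2550 = -0.2928 ⇒ -0.29
exp(−rT) = exp(−0.06·0.25) = 0.9851
C = 340·N(-0.04) − 360·0.9851·N(-0.29) = 340·0.4840 − 360·0.9851·0.3859 = 164.5600 − 136.8540 = 27.7060

£27.71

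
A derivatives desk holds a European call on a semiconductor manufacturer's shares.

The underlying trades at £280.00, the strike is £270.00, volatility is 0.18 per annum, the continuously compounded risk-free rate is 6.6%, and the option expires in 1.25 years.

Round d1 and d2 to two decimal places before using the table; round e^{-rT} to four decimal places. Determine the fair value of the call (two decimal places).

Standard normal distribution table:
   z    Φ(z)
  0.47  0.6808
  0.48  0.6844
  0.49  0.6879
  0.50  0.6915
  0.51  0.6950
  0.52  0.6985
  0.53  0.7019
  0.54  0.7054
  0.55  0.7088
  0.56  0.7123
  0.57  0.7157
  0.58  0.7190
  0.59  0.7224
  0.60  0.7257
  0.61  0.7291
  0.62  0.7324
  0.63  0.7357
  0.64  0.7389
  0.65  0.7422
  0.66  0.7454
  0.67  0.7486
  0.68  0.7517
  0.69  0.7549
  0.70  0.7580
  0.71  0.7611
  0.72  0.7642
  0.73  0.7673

£40.35

σ√T = 0.18 × 1.1180 = 0.2012
ln(S/K) + (r + σ²/2)T = ln(280/270) + (0.066 + 0.18²/2)·1.25 = 0.0364 + 0.1027 = 0.1391
d₁ = 0.1391 / 0.2012 = 0.6913 which rounds to 0.69
d₂ = d₁ − σ√T = 0.6913 − 0.2012 = 0.4900 which rounds to 0.49
e^(−rT) = e^(−0.066·1.25) = 0.9208
C = 280·N(0.69) − 270·0.9208·N(0.49) = 280·0.7549 − 270·0.9208·0.6879 = 211.3720 − 171.0229 = 40.3491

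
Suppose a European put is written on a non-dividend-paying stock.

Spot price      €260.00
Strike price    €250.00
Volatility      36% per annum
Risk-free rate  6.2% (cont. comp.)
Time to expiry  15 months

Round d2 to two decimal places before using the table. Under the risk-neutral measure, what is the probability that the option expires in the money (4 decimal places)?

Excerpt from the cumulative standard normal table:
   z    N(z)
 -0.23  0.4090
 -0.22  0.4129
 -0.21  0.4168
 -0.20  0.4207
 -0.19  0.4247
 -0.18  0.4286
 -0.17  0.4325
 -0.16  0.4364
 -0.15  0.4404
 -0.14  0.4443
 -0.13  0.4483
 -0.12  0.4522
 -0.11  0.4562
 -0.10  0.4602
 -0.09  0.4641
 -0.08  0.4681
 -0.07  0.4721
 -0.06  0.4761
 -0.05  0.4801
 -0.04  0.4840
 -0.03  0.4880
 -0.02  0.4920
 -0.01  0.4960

σ√T = 0.36·√1.25 = 0.4025
ln(S/K) + (r + σ²/2)T = ln(260/250) + (0.062 + 0.36²/2)·1.25 = 0.0392 + 0.1585 = 0.1977
d₁ = 0.1977 / 0.4025 = 0.4912 ≈ 0.49
d₂ = d₁ − σ√T = 0.4912 − 0.4025 = 0.0887 ≈ 0.09
Risk-neutral Pr[S_T < K] = N(−d₂) = N(-0.09) = 0.4641

0.4641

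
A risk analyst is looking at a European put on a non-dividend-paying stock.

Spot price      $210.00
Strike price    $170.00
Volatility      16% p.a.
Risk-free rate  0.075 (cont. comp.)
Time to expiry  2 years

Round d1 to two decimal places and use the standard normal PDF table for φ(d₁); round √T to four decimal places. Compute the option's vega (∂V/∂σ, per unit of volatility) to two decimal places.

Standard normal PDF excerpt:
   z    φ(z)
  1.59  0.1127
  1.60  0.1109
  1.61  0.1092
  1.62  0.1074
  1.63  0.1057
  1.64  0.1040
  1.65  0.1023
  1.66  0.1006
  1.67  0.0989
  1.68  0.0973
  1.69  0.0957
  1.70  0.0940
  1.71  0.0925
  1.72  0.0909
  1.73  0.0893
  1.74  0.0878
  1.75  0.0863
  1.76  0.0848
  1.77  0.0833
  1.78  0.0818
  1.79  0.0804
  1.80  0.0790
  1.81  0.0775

27.47

σ√T = 0.16 × 1.4142 = 0.2263
d₁ = [ln(210/170) + (0.075 + ½·0.16²)·2] / (σ√T) = (0.2113 + 0.1756) / 0.2263 = 1.7099 which rounds to 1.71
√T = √2 = 1.4142
φ(d₁) = φ(1.71) = 0.0925
vega = S·φ(d₁)·√T = 210·0.0925·1.4142 = 27.4708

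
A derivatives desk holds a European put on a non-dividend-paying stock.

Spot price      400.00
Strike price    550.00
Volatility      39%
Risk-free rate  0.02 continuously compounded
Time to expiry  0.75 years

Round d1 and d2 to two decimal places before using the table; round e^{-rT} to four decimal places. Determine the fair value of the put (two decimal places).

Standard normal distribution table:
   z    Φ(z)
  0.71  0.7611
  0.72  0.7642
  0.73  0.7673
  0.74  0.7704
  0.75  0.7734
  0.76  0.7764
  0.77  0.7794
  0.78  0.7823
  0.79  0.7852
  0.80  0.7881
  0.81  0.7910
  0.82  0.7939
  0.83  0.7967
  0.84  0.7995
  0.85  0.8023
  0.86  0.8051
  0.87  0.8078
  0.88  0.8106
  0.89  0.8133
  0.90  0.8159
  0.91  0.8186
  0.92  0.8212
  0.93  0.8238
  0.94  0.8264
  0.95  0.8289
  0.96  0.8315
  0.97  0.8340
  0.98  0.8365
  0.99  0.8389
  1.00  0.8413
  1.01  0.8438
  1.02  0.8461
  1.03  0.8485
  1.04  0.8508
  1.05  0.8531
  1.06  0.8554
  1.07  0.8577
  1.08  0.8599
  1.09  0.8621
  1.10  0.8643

157.79

σ√T = 0.39·√0.75 = 0.3377
d₁ = [ln(400/550) + (0.02 + 0.39²/2)·0.75] / 0.3377 = [-0.3185 + 0.0720] / 0.3377 = -0.7296 → -0.73
d₂ = d₁ − σ√T = -0.7296 − 0.3377 = -1.0673 → -1.07
e^(−rT) = e^(−0.02·0.75) = 0.9851
N(−d₂) = N(1.07) = 0.8577;  N(−d₁) = N(0.73) = 0.7673
P = 550·0.9851·0.8577 − 400·0.7673 = 464.7061 − 306.9200 = 157.7861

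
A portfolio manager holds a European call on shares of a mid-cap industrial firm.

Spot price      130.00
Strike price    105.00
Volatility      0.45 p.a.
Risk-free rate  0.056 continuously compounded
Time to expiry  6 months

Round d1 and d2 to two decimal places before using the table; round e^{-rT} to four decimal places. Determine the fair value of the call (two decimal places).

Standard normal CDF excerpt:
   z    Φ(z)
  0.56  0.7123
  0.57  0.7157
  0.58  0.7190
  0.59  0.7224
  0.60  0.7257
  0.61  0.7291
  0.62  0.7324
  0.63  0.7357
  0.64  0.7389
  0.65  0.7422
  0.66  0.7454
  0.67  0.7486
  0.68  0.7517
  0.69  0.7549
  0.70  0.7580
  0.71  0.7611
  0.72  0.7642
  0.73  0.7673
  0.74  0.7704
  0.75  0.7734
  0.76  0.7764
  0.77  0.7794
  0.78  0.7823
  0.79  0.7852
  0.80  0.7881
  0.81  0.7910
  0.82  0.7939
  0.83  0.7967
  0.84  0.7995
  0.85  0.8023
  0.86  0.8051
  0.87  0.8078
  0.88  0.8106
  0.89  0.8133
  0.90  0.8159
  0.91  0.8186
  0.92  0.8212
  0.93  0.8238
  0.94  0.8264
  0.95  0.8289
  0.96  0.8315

32.66

σ√T = 0.45 × 0.7071 = 0.3182
d₁ = [ln(130/105) + (0.056 + ½·0.45²)·0.5] / (σ√T) = (0.2136 + 0.0786) / 0.3182 = 0.9183 ≈ 0.92
d₂ = 0.9183 − 0.3182 = 0.6001 ≈ 0.60
e^(−rT) = e^(−0.056·0.5) = 0.9724
C = 130·N(0.92) − 105·0.9724·N(0.60) = 130·0.8212 − 105·0.9724·0.7257 = 106.7560 − 74.0954 = 32.6606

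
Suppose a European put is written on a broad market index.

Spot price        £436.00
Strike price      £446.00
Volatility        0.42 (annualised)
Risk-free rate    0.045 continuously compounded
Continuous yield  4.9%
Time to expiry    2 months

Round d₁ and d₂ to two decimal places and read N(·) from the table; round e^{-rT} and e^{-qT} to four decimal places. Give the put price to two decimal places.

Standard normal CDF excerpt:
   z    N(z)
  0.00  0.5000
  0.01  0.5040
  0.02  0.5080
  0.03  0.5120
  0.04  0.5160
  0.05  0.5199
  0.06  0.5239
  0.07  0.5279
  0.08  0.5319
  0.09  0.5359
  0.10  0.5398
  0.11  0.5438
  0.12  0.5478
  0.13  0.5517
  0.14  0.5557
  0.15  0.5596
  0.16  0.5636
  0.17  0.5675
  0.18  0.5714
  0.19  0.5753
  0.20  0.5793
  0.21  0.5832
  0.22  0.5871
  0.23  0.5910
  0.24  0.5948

£35.04

σ√T = 0.42 × 0.4082 = 0.1715
d₁ = [ln(436/446) + (0.045 − 0.049 + ½·0.42²)·0.1667] / (σ√T) = (-0.0227 + 0.0140) / 0.1715 = -0.0504 ⇒ -0.05
d₂ = -0.0504 − 0.1715 = -0.2219 ⇒ -0.22
exp(−qT) = exp(−0.049·0.1667) = 0.9919;  exp(−rT) = exp(−0.045·0.1667) = 0.9925
P = 446·0.9925·N(0.22) − 436·0.9919·N(0.05) = 446·0.9925·0.5871 − 436·0.9919·0.5199 = 259.8828 − 224.8403 = 35.0424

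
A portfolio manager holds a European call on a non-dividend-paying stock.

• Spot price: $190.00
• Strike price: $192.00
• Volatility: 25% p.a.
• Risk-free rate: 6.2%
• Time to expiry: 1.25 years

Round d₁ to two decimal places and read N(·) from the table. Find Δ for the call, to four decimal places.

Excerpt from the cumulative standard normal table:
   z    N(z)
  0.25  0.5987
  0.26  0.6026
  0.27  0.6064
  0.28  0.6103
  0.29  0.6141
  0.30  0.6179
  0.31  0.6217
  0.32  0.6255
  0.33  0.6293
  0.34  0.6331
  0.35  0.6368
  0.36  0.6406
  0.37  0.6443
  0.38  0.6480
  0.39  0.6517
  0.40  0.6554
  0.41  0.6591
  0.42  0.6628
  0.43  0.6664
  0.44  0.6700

T = 1.25;  σ√T = 0.2795
ln(S/K) + (r + σ²/2)T = ln(190/192) + (0.062 + 0.25²/2)·1.25 = -0.0105 + 0.1166 = 0.1061
d₁ = 0.1061 / 0.2795 = 0.3796 → 0.38
N(d₁) = N(0.38) = 0.6480
Δ_call = N(d₁) = 0.6480

0.6480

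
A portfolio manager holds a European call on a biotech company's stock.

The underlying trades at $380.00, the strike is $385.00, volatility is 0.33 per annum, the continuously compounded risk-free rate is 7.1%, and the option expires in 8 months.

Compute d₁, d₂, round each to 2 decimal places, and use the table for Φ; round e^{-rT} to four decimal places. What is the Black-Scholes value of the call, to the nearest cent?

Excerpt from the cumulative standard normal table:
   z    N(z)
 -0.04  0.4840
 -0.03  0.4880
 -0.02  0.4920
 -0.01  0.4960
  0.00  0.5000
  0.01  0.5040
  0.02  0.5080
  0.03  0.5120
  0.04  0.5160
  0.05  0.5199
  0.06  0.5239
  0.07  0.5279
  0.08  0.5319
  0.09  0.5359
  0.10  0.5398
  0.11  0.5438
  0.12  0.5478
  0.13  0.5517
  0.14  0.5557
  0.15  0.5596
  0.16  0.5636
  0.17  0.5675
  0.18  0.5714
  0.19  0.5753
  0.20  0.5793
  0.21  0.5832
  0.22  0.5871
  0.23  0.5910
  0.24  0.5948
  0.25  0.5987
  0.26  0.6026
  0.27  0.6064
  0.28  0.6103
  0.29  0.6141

$46.85

σ√T = 0.33 × 0.8165 = 0.2694
d₁ = [ln(380/385) + (0.071 + 0.33²/2)·0.6667] / 0.2694 = [-0.0131 + 0.0836] / 0.2694 = 0.2619 which rounds to 0.26
d₂ = d₁ − σ√T = 0.2619 − 0.2694 = -0.0076 which rounds to -0.01
e^(−rT) = e^(−0.071·0.6667) = 0.9538
N(d₁) = N(0.26) = 0.6026;  N(d₂) = N(-0.01) = 0.4960
C = 380·0.6026 − 385·0.9538·0.4960 = 228.9880 − 182.1376 = 46.8504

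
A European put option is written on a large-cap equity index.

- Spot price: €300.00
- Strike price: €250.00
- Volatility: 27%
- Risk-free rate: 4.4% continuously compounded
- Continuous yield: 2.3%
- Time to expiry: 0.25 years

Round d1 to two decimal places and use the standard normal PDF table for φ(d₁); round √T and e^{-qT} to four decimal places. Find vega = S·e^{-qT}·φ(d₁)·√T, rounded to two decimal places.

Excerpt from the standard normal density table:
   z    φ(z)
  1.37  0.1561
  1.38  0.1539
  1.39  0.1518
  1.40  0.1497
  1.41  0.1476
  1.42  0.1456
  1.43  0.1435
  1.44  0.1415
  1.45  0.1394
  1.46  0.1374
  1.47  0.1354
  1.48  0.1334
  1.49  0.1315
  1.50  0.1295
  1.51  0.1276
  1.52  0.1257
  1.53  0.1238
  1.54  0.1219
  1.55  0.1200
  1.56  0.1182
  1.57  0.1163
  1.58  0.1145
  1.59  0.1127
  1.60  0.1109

20.49

T = 0.25;  σ√T = 0.1350
d₁ = [ln(300/250) + (0.044 − 0.023 + 0.27²/2)·0.25] / 0.1350 = [0.1823 + 0.0144] / 0.1350 = 1.4569 ⇒ 1.46
√T = √0.25 = 0.5000
φ(d₁) = φ(1.46) = 0.1374
exp(−qT) = exp(−0.023·0.25) = 0.9943
vega = S·exp(−qT)·φ(d₁)·√T = 300·0.9943·0.1374·0.5000 = 20.4925
(Vega is the same for a European call and put with the same parameters.)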